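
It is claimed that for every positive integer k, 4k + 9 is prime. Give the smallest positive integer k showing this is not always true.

k = 3

Check each positive integer k in order until 4k + 9 is not prime.
For k = 1, 2 the conclusion holds.
k = 3: 4k + 9 = 21 = 3 × 7, composite.
Hence k = 3 is a counterexample.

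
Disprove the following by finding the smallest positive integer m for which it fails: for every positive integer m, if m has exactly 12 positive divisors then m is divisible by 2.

Check each positive integer m in order until m has exactly 12 positive divisors but m is not divisible by 2.
For m = 60, 72, 84, 90, …, 294, 306, 308 the conclusion holds.
m = 315: τ(315) = 12; 315 mod 2 = 1.
So m = 315 is the smallest counterexample.

m = 315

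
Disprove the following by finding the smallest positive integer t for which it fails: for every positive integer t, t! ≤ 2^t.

Check each positive integer t in order until t! > 2^t.
t = 1: t! = 1 and 2^t = 2, so 1 ≤ 2.
t = 2: t! = 2 and 2^t = 4, so 2 ≤ 4.
t = 3: t! = 6 and 2^t = 8, so 6 ≤ 8.
t = 4: t! = 24 and 2^t = 16, so 24 > 16.
Hence t = 4 is a counterexample.

t = 4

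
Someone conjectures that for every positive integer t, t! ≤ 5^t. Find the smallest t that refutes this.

t = 12

We need the least positive integer t for which t! > 5^t.
For t = 1, 2, 3, 4, …, 9, 10, 11 the conclusion holds.
t = 12: t! = 479001600 and 5^t = 244140625, so 479001600 > 244140625.
So t = 12 is the smallest counterexample.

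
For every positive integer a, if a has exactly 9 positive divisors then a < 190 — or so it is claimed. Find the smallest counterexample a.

a = 196

We need the least positive integer a for which a has exactly 9 positive divisors but the claim fails.
a = 36: τ(36) = 9; 36 < 190.
a = 100: τ(100) = 9; 100 < 190.
a = 196: τ(196) = 9; 196 ≥ 190.
Hence a = 196 is a counterexample.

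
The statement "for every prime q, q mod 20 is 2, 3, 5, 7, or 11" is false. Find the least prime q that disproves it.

q = 13

For q = 2, 3, 5, 7, 11 the conclusion holds.
q = 13: 13 mod 20 = 13 — not in {2, 3, 5, 7, 11}.
So q = 13 is the smallest counterexample.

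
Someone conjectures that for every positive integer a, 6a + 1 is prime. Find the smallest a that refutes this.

a = 4

A counterexample is any positive integer a such that 6a + 1 is not prime; we check each in order.
For a = 1, 2, 3 the conclusion holds.
a = 4: 6a + 1 = 25 = 5 × 5, composite.
So a = 4 is the smallest counterexample.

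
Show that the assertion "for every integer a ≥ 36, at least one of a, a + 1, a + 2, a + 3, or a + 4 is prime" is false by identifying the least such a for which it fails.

A counterexample is any integer a ≥ 36 such that a, a + 1, a + 2, a + 3, a + 4 are all composite; we check each in order.
For a = 36, 37, 38, 39, …, 45, 46, 47 the conclusion holds.
a = 48: 48 = 2 × 24; 49 = 7 × 7; 50 = 2 × 25; 51 = 3 × 17; 52 = 2 × 26 — all composite.
So a = 48 is the smallest counterexample.

a = 48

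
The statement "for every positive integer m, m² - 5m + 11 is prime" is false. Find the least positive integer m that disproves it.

m = 7

m = 1: m² - 5m + 11 = 7, prime.
m = 2: m² - 5m + 11 = 5, prime.
m = 3: m² - 5m + 11 = 5, prime.
m = 4: m² - 5m + 11 = 7, prime.
m = 5: m² - 5m + 11 = 11, prime.
m = 6: m² - 5m + 11 = 17, prime.
m = 7: m² - 5m + 11 = 25 = 5 × 5, composite.
Thus m = 7 disproves the claim, and no smaller m works.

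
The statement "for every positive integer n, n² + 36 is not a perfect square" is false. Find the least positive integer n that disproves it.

n = 8

We need the least positive integer n for which n² + 36 is a perfect square.
n = 1: 1² + 36 = 37, not a perfect square.
n = 2: 2² + 36 = 40, not a perfect square.
n = 3: 3² + 36 = 45, not a perfect square.
n = 4: 4² + 36 = 52, not a perfect square.
n = 5: 5² + 36 = 61, not a perfect square.
n = 6: 6² + 36 = 72, not a perfect square.
n = 7: 7² + 36 = 85, not a perfect square.
n = 8: 8² + 36 = 100 = 10², a perfect square.
So n = 8 is the smallest counterexample.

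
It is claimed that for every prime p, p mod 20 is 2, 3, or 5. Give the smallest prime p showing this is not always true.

For p = 2, 3, 5 the conclusion holds.
p = 7: 7 mod 20 = 7 — not in {2, 3, 5}.

p = 7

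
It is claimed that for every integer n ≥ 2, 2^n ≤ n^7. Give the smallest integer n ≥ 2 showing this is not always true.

n = 37

We need the least integer n ≥ 2 for which 2^n > n^7.
For n = 2, 3, 4, 5, …, 34, 35, 36 the conclusion holds.
n = 37: 2^n = 137438953472 and n^7 = 94931877133, so 137438953472 > 94931877133.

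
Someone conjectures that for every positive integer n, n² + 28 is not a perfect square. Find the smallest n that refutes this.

n = 6

Check each positive integer n in order until n² + 28 is a perfect square.
For n = 1, 2, 3, 4, 5 the conclusion holds.
n = 6: 6² + 28 = 64 = 8², a perfect square.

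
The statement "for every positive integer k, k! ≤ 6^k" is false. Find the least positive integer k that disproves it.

k = 14

A counterexample is any positive integer k such that k! > 6^k; we check each in order.
The first 13 eligible values, up to k = 13, all satisfy the conclusion.
k = 14: k! = 87178291200 and 6^k = 78364164096, so 87178291200 > 78364164096.
Hence k = 14 is a counterexample.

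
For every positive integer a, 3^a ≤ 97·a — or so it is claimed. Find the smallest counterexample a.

We need the least positive integer a for which 3^a > 97·a.
The first 5 eligible values, up to a = 5, all satisfy the conclusion.
a = 6: 3^a = 729 and 97·a = 582, so 729 > 582.
Thus a = 6 disproves the claim, and no smaller a works.

a = 6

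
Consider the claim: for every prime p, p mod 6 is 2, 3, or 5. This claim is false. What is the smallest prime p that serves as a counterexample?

p = 7

We need the least prime p for which the claim fails.
p = 2: 2 mod 6 = 2.
p = 3: 3 mod 6 = 3.
p = 5: 5 mod 6 = 5.
p = 7: 7 mod 6 = 1 — not in {2, 3, 5}.
So p = 7 is the smallest counterexample.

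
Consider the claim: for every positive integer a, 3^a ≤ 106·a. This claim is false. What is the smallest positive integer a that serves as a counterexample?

a = 6

Check each positive integer a in order until 3^a > 106·a.
a = 1: 3^a = 3 and 106·a = 106, so 3 ≤ 106.
a = 2: 3^a = 9 and 106·a = 212, so 9 ≤ 212.
a = 3: 3^a = 27 and 106·a = 318, so 27 ≤ 318.
a = 4: 3^a = 81 and 106·a = 424, so 81 ≤ 424.
a = 5: 3^a = 243 and 106·a = 530, so 243 ≤ 530.
a = 6: 3^a = 729 and 106·a = 636, so 729 > 636.
So a = 6 is the smallest counterexample.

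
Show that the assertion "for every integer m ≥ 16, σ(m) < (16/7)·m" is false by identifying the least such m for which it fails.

m = 24

The first 8 eligible values, up to m = 23, all satisfy the conclusion.
m = 24: σ(24) = 60; 60 ≥ 384/7.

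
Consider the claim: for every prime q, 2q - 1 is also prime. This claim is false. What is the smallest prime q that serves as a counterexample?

q = 5

q = 2: 2q - 1 = 3, prime.
q = 3: 2q - 1 = 5, prime.
q = 5: 2q - 1 = 9 = 3 × 3, not prime.
So q = 5 is the smallest counterexample.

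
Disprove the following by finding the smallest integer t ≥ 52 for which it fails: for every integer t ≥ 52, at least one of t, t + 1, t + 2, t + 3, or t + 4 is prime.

We need the least integer t ≥ 52 for which t, t + 1, t + 2, t + 3, t + 4 are all composite.
For t = 52, 53 the conclusion holds.
t = 54: 54 = 2 × 27; 55 = 5 × 11; 56 = 2 × 28; 57 = 3 × 19; 58 = 2 × 29 — all composite.
Thus t = 54 disproves the claim, and no smaller t works.

t = 54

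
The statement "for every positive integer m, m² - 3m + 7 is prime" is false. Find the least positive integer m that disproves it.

m = 6

We need the least positive integer m for which m² - 3m + 7 is not prime.
The first 5 eligible values, up to m = 5, all satisfy the conclusion.
m = 6: m² - 3m + 7 = 25 = 5 × 5, composite.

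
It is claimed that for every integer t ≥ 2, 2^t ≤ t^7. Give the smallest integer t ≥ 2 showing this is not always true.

A counterexample is any integer t ≥ 2 such that 2^t > t^7; we check each in order.
For t = 2, 3, 4, 5, …, 34, 35, 36 the conclusion holds.
t = 37: 2^t = 137438953472 and t^7 = 94931877133, so 137438953472 > 94931877133.

t = 37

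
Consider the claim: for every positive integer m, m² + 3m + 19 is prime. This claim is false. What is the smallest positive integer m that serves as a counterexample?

m = 15

Check each positive integer m in order until m² + 3m + 19 is not prime.
For m = 1, 2, 3, 4, …, 12, 13, 14 the conclusion holds.
m = 15: m² + 3m + 19 = 289 = 17 × 17, composite.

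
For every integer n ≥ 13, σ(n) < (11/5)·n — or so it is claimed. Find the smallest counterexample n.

For n = 13, 14, 15, 16, …, 21, 22, 23 the conclusion holds.
n = 24: σ(24) = 60; 60 ≥ 264/5.

n = 24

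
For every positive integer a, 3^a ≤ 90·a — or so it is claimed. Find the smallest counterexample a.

a = 6

A counterexample is any positive integer a such that 3^a > 90·a; we check each in order.
For a = 1, 2, 3, 4, 5 the conclusion holds.
a = 6: 3^a = 729 and 90·a = 540, so 729 > 540.
Hence a = 6 is a counterexample.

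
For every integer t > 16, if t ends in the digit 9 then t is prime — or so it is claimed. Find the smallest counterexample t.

We need the least integer t > 16 for which t ends in the digit 9 but t is not prime.
For t = 19, 29 the conclusion holds.
t = 39: 39 ends in 9; 39 = 3 × 13, composite.

t = 39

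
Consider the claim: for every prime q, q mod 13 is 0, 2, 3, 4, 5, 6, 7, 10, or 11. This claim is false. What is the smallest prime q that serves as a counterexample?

q = 47

For q = 2, 3, 5, 7, …, 37, 41, 43 the conclusion holds.
q = 47: 47 mod 13 = 8 — not in {0, 2, 3, 4, 5, 6, 7, 10, 11}.
So q = 47 is the smallest counterexample.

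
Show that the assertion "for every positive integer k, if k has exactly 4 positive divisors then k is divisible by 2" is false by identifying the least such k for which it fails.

k = 15

k = 6: τ(6) = 4; 6 mod 2 = 0.
k = 8: τ(8) = 4; 8 mod 2 = 0.
k = 10: τ(10) = 4; 10 mod 2 = 0.
k = 14: τ(14) = 4; 14 mod 2 = 0.
k = 15: τ(15) = 4; 15 mod 2 = 1.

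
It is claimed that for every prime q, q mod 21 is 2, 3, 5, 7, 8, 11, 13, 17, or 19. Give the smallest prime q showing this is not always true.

q = 31

For q = 2, 3, 5, 7, 11, 13, 17, 19, 23, 29 the conclusion holds.
q = 31: 31 mod 21 = 10 — not in {2, 3, 5, 7, 8, 11, 13, 17, 19}.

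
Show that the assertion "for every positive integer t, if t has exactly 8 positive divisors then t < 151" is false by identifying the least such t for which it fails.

t = 152

Check each positive integer t in order until t has exactly 8 positive divisors but the claim fails.
For t = 24, 30, 40, 42, …, 135, 136, 138 the conclusion holds.
t = 152: τ(152) = 8; 152 ≥ 151.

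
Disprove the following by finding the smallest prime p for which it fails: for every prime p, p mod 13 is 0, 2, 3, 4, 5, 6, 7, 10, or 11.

p = 47

For p = 2, 3, 5, 7, …, 37, 41, 43 the conclusion holds.
p = 47: 47 mod 13 = 8 — not in {0, 2, 3, 4, 5, 6, 7, 10, 11}.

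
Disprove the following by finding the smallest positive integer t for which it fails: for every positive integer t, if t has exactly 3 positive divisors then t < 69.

t = 121

The first 4 eligible values, up to t = 49, all satisfy the conclusion.
t = 121: τ(121) = 3; 121 ≥ 69.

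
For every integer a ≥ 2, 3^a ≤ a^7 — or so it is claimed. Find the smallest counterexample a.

a = 19

Check each integer a ≥ 2 in order until 3^a > a^7.
The first 17 eligible values, up to a = 18, all satisfy the conclusion.
a = 19: 3^a = 1162261467 and a^7 = 893871739, so 1162261467 > 893871739.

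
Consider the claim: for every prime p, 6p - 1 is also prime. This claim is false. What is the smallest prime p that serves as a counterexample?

The first 4 eligible values, up to p = 7, all satisfy the conclusion.
p = 11: 6p - 1 = 65 = 5 × 13, not prime.

p = 11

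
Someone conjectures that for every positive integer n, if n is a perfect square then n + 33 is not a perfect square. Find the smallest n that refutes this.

n = 16

A counterexample is any positive integer n such that n is a perfect square but n + 33 is a perfect square; we check each in order.
n = 1: 1 + 33 = 34, not a perfect square.
n = 4: 4 + 33 = 37, not a perfect square.
n = 9: 9 + 33 = 42, not a perfect square.
n = 16: 16 = 4² and 16 + 33 = 49 = 7².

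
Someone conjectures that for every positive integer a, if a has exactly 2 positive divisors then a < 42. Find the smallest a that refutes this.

For a = 2, 3, 5, 7, …, 31, 37, 41 the conclusion holds.
a = 43: τ(43) = 2; 43 ≥ 42.
Hence a = 43 is a counterexample.

a = 43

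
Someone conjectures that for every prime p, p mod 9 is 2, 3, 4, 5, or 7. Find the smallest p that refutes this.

p = 2: 2 mod 9 = 2.
p = 3: 3 mod 9 = 3.
p = 5: 5 mod 9 = 5.
p = 7: 7 mod 9 = 7.
p = 11: 11 mod 9 = 2.
p = 13: 13 mod 9 = 4.
p = 17: 17 mod 9 = 8 — not in {2, 3, 4, 5, 7}.

p = 17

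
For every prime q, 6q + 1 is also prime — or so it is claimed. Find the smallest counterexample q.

q = 19

We need the least prime q for which 6q + 1 is not prime.
For q = 2, 3, 5, 7, 11, 13, 17 the conclusion holds.
q = 19: 6q + 1 = 115 = 5 × 23, not prime.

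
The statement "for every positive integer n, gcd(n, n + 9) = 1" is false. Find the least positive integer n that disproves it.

n = 3

Check each positive integer n in order until gcd(n, n + 9) > 1.
For n = 1, 2 the conclusion holds.
n = 3: gcd(3, 12) = 3.
Thus n = 3 disproves the claim, and no smaller n works.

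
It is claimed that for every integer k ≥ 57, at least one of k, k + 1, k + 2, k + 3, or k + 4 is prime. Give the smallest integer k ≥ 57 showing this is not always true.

Check each integer k ≥ 57 in order until k, k + 1, k + 2, k + 3, k + 4 are all composite.
For k = 57, 58, 59, 60, 61 the conclusion holds.
k = 62: 62 = 2 × 31; 63 = 3 × 21; 64 = 2 × 32; 65 = 5 × 13; 66 = 2 × 33 — all composite.

k = 62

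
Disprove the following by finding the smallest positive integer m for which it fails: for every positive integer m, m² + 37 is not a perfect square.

m = 18

Check each positive integer m in order until m² + 37 is a perfect square.
For m = 1, 2, 3, 4, …, 15, 16, 17 the conclusion holds.
m = 18: 18² + 37 = 361 = 19², a perfect square.
Hence m = 18 is a counterexample.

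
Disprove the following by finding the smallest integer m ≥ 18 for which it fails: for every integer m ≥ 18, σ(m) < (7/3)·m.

m = 24

For m = 18, 19, 20, 21, 22, 23 the conclusion holds.
m = 24: σ(24) = 60; 60 ≥ 56.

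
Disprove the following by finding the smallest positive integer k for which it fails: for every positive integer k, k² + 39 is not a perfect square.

For k = 1, 2, 3, 4 the conclusion holds.
k = 5: 5² + 39 = 64 = 8², a perfect square.

k = 5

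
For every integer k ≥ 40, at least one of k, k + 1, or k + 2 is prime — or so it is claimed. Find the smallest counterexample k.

For k = 40, 41, 42, 43 the conclusion holds.
k = 44: 44 = 2 × 22; 45 = 3 × 15; 46 = 2 × 23 — all composite.
Thus k = 44 disproves the claim, and no smaller k works.

k = 44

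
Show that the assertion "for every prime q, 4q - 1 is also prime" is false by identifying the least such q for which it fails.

q = 7

For q = 2, 3, 5 the conclusion holds.
q = 7: 4q - 1 = 27 = 3 × 9, not prime.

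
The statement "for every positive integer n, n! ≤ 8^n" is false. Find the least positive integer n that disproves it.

We need the least positive integer n for which n! > 8^n.
The first 19 eligible values, up to n = 19, all satisfy the conclusion.
n = 20: n! = 2432902008176640000 and 8^n = 1152921504606846976, so 2432902008176640000 > 1152921504606846976.

n = 20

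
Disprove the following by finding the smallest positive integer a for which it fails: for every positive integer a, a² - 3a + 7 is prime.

a = 6

A counterexample is any positive integer a such that a² - 3a + 7 is not prime; we check each in order.
The first 5 eligible values, up to a = 5, all satisfy the conclusion.
a = 6: a² - 3a + 7 = 25 = 5 × 5, composite.
Thus a = 6 disproves the claim, and no smaller a works.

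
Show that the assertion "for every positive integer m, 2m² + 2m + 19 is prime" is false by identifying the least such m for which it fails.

m = 18

We need the least positive integer m for which 2m² + 2m + 19 is not prime.
For m = 1, 2, 3, 4, …, 15, 16, 17 the conclusion holds.
m = 18: 2m² + 2m + 19 = 703 = 19 × 37, composite.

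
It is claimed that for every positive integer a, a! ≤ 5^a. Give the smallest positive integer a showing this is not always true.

The first 11 eligible values, up to a = 11, all satisfy the conclusion.
a = 12: a! = 479001600 and 5^a = 244140625, so 479001600 > 244140625.
Hence a = 12 is a counterexample.

a = 12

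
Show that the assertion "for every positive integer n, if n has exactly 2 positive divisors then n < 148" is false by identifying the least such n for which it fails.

n = 149

A counterexample is any positive integer n such that n has exactly 2 positive divisors but the claim fails; we check each in order.
The first 34 eligible values, up to n = 139, all satisfy the conclusion.
n = 149: τ(149) = 2; 149 ≥ 148.
Hence n = 149 is a counterexample.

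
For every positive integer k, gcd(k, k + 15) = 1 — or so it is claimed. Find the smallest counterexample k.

k = 3

We need the least positive integer k for which gcd(k, k + 15) > 1.
For k = 1, 2 the conclusion holds.
k = 3: gcd(3, 18) = 3.
Thus k = 3 disproves the claim, and no smaller k works.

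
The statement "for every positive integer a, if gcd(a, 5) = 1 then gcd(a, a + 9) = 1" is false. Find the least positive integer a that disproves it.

a = 3

A counterexample is any positive integer a such that gcd(a, 5) = 1 but gcd(a, a + 9) > 1; we check each in order.
a = 1: gcd(1, 10) = 1.
a = 2: gcd(2, 11) = 1.
a = 3: gcd(3, 12) = 3.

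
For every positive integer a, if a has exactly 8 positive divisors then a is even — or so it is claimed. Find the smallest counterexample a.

A counterexample is any positive integer a such that a has exactly 8 positive divisors but a is odd; we check each in order.
For a = 24, 30, 40, 42, …, 88, 102, 104 the conclusion holds.
a = 105: divisors of 105: 1, 3, 5, 7, 15, 21, 35, 105; 105 is odd.
Hence a = 105 is a counterexample.

a = 105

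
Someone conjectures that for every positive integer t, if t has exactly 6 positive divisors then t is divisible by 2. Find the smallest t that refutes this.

For t = 12, 18, 20, 28, 32, 44 the conclusion holds.
t = 45: τ(45) = 6; 45 mod 2 = 1.
Hence t = 45 is a counterexample.

t = 45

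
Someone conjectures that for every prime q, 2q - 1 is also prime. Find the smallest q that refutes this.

q = 5

We need the least prime q for which 2q - 1 is not prime.
q = 2: 2q - 1 = 3, prime.
q = 3: 2q - 1 = 5, prime.
q = 5: 2q - 1 = 9 = 3 × 3, not prime.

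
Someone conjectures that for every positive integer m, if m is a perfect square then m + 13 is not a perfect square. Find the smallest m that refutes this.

Check each positive integer m in order until m is a perfect square but m + 13 is a perfect square.
m = 1: 1 + 13 = 14, not a perfect square.
m = 4: 4 + 13 = 17, not a perfect square.
m = 9: 9 + 13 = 22, not a perfect square.
m = 16: 16 + 13 = 29, not a perfect square.
m = 25: 25 + 13 = 38, not a perfect square.
m = 36: 36 = 6² and 36 + 13 = 49 = 7².
So m = 36 is the smallest counterexample.

m = 36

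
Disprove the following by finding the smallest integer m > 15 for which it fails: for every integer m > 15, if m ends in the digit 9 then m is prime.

m = 39

Check each integer m > 15 in order until m ends in the digit 9 but m is not prime.
m = 19: 19 ends in 9 and is prime.
m = 29: 29 ends in 9 and is prime.
m = 39: 39 ends in 9; 39 = 3 × 13, composite.
So m = 39 is the smallest counterexample.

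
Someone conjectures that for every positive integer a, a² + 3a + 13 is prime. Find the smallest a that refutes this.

Check each positive integer a in order until a² + 3a + 13 is not prime.
For a = 1, 2, 3, 4, 5, 6, 7, 8 the conclusion holds.
a = 9: a² + 3a + 13 = 121 = 11 × 11, composite.
So a = 9 is the smallest counterexample.

a = 9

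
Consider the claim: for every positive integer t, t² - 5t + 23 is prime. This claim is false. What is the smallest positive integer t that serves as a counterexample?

For t = 1, 2, 3, 4, …, 16, 17, 18 the conclusion holds.
t = 19: t² - 5t + 23 = 289 = 17 × 17, composite.

t = 19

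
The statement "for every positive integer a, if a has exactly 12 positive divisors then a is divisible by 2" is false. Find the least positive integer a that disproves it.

a = 315

A counterexample is any positive integer a such that a has exactly 12 positive divisors but a is not divisible by 2; we check each in order.
The first 24 eligible values, up to a = 308, all satisfy the conclusion.
a = 315: τ(315) = 12; 315 mod 2 = 1.
Thus a = 315 disproves the claim, and no smaller a works.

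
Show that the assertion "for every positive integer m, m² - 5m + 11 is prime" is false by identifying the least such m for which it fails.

m = 7

m = 1: m² - 5m + 11 = 7, prime.
m = 2: m² - 5m + 11 = 5, prime.
m = 3: m² - 5m + 11 = 5, prime.
m = 4: m² - 5m + 11 = 7, prime.
m = 5: m² - 5m + 11 = 11, prime.
m = 6: m² - 5m + 11 = 17, prime.
m = 7: m² - 5m + 11 = 25 = 5 × 5, composite.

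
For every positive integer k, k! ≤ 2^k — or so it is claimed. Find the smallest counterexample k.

Check each positive integer k in order until k! > 2^k.
k = 1: k! = 1 and 2^k = 2, so 1 ≤ 2.
k = 2: k! = 2 and 2^k = 4, so 2 ≤ 4.
k = 3: k! = 6 and 2^k = 8, so 6 ≤ 8.
k = 4: k! = 24 and 2^k = 16, so 24 > 16.

k = 4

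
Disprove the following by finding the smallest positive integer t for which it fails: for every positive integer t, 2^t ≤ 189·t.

t = 12

We need the least positive integer t for which 2^t > 189·t.
For t = 1, 2, 3, 4, …, 9, 10, 11 the conclusion holds.
t = 12: 2^t = 4096 and 189·t = 2268, so 4096 > 2268.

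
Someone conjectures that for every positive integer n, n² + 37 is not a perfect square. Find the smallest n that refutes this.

The first 17 eligible values, up to n = 17, all satisfy the conclusion.
n = 18: 18² + 37 = 361 = 19², a perfect square.

n = 18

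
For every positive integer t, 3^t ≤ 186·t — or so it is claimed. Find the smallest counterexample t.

A counterexample is any positive integer t such that 3^t > 186·t; we check each in order.
t = 1: 3^t = 3 and 186·t = 186, so 3 ≤ 186.
t = 2: 3^t = 9 and 186·t = 372, so 9 ≤ 372.
t = 3: 3^t = 27 and 186·t = 558, so 27 ≤ 558.
t = 4: 3^t = 81 and 186·t = 744, so 81 ≤ 744.
t = 5: 3^t = 243 and 186·t = 930, so 243 ≤ 930.
t = 6: 3^t = 729 and 186·t = 1116, so 729 ≤ 1116.
t = 7: 3^t = 2187 and 186·t = 1302, so 2187 > 1302.

t = 7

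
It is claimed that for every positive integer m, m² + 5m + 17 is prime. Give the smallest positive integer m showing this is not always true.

m = 8

Check each positive integer m in order until m² + 5m + 17 is not prime.
m = 1: m² + 5m + 17 = 23, prime.
m = 2: m² + 5m + 17 = 31, prime.
m = 3: m² + 5m + 17 = 41, prime.
m = 4: m² + 5m + 17 = 53, prime.
m = 5: m² + 5m + 17 = 67, prime.
m = 6: m² + 5m + 17 = 83, prime.
m = 7: m² + 5m + 17 = 101, prime.
m = 8: m² + 5m + 17 = 121 = 11 × 11, composite.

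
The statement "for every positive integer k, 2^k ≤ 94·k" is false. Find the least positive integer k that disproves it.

k = 10

We need the least positive integer k for which 2^k > 94·k.
For k = 1, 2, 3, 4, 5, 6, 7, 8, 9 the conclusion holds.
k = 10: 2^k = 1024 and 94·k = 940, so 1024 > 940.
Thus k = 10 disproves the claim, and no smaller k works.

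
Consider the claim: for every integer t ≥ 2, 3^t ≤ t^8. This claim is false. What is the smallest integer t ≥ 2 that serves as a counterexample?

t = 23

We need the least integer t ≥ 2 for which 3^t > t^8.
For t = 2, 3, 4, 5, …, 20, 21, 22 the conclusion holds.
t = 23: 3^t = 94143178827 and t^8 = 78310985281, so 94143178827 > 78310985281.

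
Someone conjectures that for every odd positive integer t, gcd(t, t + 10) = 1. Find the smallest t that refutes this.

t = 5

For t = 1, 3 the conclusion holds.
t = 5: gcd(5, 15) = 5.
So t = 5 is the smallest counterexample.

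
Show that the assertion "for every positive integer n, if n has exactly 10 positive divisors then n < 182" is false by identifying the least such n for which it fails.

n = 208

n = 48: τ(48) = 10; 48 < 182.
n = 80: τ(80) = 10; 80 < 182.
n = 112: τ(112) = 10; 112 < 182.
n = 162: τ(162) = 10; 162 < 182.
n = 176: τ(176) = 10; 176 < 182.
n = 208: τ(208) = 10; 208 ≥ 182.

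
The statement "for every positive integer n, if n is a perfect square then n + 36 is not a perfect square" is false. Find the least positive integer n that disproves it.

n = 64

A counterexample is any positive integer n such that n is a perfect square but n + 36 is a perfect square; we check each in order.
The first 7 eligible values, up to n = 49, all satisfy the conclusion.
n = 64: 64 = 8² and 64 + 36 = 100 = 10².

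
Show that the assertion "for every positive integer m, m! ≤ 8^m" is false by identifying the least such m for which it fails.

For m = 1, 2, 3, 4, …, 17, 18, 19 the conclusion holds.
m = 20: m! = 2432902008176640000 and 8^m = 1152921504606846976, so 2432902008176640000 > 1152921504606846976.

m = 20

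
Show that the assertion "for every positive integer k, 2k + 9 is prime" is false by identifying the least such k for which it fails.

A counterexample is any positive integer k such that 2k + 9 is not prime; we check each in order.
For k = 1, 2 the conclusion holds.
k = 3: 2k + 9 = 15 = 3 × 5, composite.
Hence k = 3 is a counterexample.

k = 3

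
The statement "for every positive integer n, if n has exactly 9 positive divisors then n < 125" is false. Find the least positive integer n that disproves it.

For n = 36, 100 the conclusion holds.
n = 196: τ(196) = 9; 196 ≥ 125.

n = 196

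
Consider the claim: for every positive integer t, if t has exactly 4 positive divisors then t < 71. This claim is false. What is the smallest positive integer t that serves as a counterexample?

A counterexample is any positive integer t such that t has exactly 4 positive divisors but the claim fails; we check each in order.
For t = 6, 8, 10, 14, …, 62, 65, 69 the conclusion holds.
t = 74: τ(74) = 4; 74 ≥ 71.

t = 74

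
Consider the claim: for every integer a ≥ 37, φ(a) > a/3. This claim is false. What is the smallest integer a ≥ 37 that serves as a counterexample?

a = 42

a = 37: φ(37) = 36 and 37/3 = 37/3, so φ(37) > 37/3.
a = 38: φ(38) = 18 and 38/3 = 38/3, so φ(38) > 38/3.
a = 39: φ(39) = 24 and 39/3 = 13, so φ(39) > 39/3.
a = 40: φ(40) = 16 and 40/3 = 40/3, so φ(40) > 40/3.
a = 41: φ(41) = 40 and 41/3 = 41/3, so φ(41) > 41/3.
a = 42: φ(42) = 12 and 42/3 = 14, so φ(42) ≤ 42/3.
Hence a = 42 is a counterexample.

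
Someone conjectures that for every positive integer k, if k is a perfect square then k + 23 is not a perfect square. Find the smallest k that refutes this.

For k = 1, 4, 9, 16, 25, 36, 49, 64, 81, 100 the conclusion holds.
k = 121: 121 = 11² and 121 + 23 = 144 = 12².

k = 121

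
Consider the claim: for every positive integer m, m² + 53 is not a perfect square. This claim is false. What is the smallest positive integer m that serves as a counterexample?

We need the least positive integer m for which m² + 53 is a perfect square.
The first 25 eligible values, up to m = 25, all satisfy the conclusion.
m = 26: 26² + 53 = 729 = 27², a perfect square.
Thus m = 26 disproves the claim, and no smaller m works.

m = 26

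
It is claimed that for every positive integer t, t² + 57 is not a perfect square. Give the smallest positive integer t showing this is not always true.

t = 8

We need the least positive integer t for which t² + 57 is a perfect square.
t = 1: 1² + 57 = 58, not a perfect square.
t = 2: 2² + 57 = 61, not a perfect square.
t = 3: 3² + 57 = 66, not a perfect square.
t = 4: 4² + 57 = 73, not a perfect square.
t = 5: 5² + 57 = 82, not a perfect square.
t = 6: 6² + 57 = 93, not a perfect square.
t = 7: 7² + 57 = 106, not a perfect square.
t = 8: 8² + 57 = 121 = 11², a perfect square.
So t = 8 is the smallest counterexample.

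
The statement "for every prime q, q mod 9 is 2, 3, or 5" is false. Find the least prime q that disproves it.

A counterexample is any prime q such that the claim fails; we check each in order.
q = 2: 2 mod 9 = 2.
q = 3: 3 mod 9 = 3.
q = 5: 5 mod 9 = 5.
q = 7: 7 mod 9 = 7 — not in {2, 3, 5}.

q = 7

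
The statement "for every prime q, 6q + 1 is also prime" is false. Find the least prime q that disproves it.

q = 19

The first 7 eligible values, up to q = 17, all satisfy the conclusion.
q = 19: 6q + 1 = 115 = 5 × 23, not prime.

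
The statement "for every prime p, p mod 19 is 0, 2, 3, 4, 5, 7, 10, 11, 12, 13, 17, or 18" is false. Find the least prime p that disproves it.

A counterexample is any prime p such that the claim fails; we check each in order.
For p = 2, 3, 5, 7, …, 37, 41, 43 the conclusion holds.
p = 47: 47 mod 19 = 9 — not in {0, 2, 3, 4, 5, 7, 10, 11, 12, 13, 17, 18}.

p = 47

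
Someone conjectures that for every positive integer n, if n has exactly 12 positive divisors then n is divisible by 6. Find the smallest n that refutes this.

n = 140

We need the least positive integer n for which n has exactly 12 positive divisors but n is not divisible by 6.
For n = 60, 72, 84, 90, 96, 108, 126, 132 the conclusion holds.
n = 140: τ(140) = 12; 140 mod 6 = 2.
Thus n = 140 disproves the claim, and no smaller n works.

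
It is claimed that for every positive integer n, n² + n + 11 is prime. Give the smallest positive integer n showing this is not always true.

n = 10

A counterexample is any positive integer n such that n² + n + 11 is not prime; we check each in order.
The first 9 eligible values, up to n = 9, all satisfy the conclusion.
n = 10: n² + n + 11 = 121 = 11 × 11, composite.
Thus n = 10 disproves the claim, and no smaller n works.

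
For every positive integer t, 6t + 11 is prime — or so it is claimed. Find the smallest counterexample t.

Check each positive integer t in order until 6t + 11 is not prime.
t = 1: 6t + 11 = 17, prime.
t = 2: 6t + 11 = 23, prime.
t = 3: 6t + 11 = 29, prime.
t = 4: 6t + 11 = 35 = 5 × 7, composite.
Hence t = 4 is a counterexample.

t = 4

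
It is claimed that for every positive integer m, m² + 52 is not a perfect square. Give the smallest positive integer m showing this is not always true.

Check each positive integer m in order until m² + 52 is a perfect square.
For m = 1, 2, 3, 4, …, 9, 10, 11 the conclusion holds.
m = 12: 12² + 52 = 196 = 14², a perfect square.
Hence m = 12 is a counterexample.

m = 12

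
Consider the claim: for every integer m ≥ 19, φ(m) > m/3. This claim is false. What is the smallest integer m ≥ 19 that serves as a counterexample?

m = 24

We need the least integer m ≥ 19 for which the claim fails.
m = 19: φ(19) = 18 and 19/3 = 19/3, so φ(19) > 19/3.
m = 20: φ(20) = 8 and 20/3 = 20/3, so φ(20) > 20/3.
m = 21: φ(21) = 12 and 21/3 = 7, so φ(21) > 21/3.
m = 22: φ(22) = 10 and 22/3 = 22/3, so φ(22) > 22/3.
m = 23: φ(23) = 22 and 23/3 = 23/3, so φ(23) > 23/3.
m = 24: φ(24) = 8 and 24/3 = 8, so φ(24) ≤ 24/3.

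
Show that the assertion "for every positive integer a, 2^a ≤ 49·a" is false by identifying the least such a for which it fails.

Check each positive integer a in order until 2^a > 49·a.
For a = 1, 2, 3, 4, 5, 6, 7, 8 the conclusion holds.
a = 9: 2^a = 512 and 49·a = 441, so 512 > 441.

a = 9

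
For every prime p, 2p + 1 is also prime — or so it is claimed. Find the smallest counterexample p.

p = 7

Check each prime p in order until 2p + 1 is not prime.
p = 2: 2p + 1 = 5, prime.
p = 3: 2p + 1 = 7, prime.
p = 5: 2p + 1 = 11, prime.
p = 7: 2p + 1 = 15 = 3 × 5, not prime.
So p = 7 is the smallest counterexample.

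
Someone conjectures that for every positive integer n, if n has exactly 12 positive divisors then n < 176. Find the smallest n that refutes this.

n = 198

A counterexample is any positive integer n such that n has exactly 12 positive divisors but the claim fails; we check each in order.
The first 12 eligible values, up to n = 160, all satisfy the conclusion.
n = 198: τ(198) = 12; 198 ≥ 176.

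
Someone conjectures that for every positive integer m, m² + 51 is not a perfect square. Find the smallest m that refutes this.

m = 7

Check each positive integer m in order until m² + 51 is a perfect square.
The first 6 eligible values, up to m = 6, all satisfy the conclusion.
m = 7: 7² + 51 = 100 = 10², a perfect square.
Thus m = 7 disproves the claim, and no smaller m works.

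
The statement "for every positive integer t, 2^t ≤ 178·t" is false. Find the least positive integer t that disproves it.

t = 11

Check each positive integer t in order until 2^t > 178·t.
For t = 1, 2, 3, 4, 5, 6, 7, 8, 9, 10 the conclusion holds.
t = 11: 2^t = 2048 and 178·t = 1958, so 2048 > 1958.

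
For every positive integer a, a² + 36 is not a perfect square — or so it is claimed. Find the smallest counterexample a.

A counterexample is any positive integer a such that a² + 36 is a perfect square; we check each in order.
a = 1: 1² + 36 = 37, not a perfect square.
a = 2: 2² + 36 = 40, not a perfect square.
a = 3: 3² + 36 = 45, not a perfect square.
a = 4: 4² + 36 = 52, not a perfect square.
a = 5: 5² + 36 = 61, not a perfect square.
a = 6: 6² + 36 = 72, not a perfect square.
a = 7: 7² + 36 = 85, not a perfect square.
a = 8: 8² + 36 = 100 = 10², a perfect square.
Thus a = 8 disproves the claim, and no smaller a works.

a = 8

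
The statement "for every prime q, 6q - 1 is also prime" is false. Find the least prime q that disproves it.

A counterexample is any prime q such that 6q - 1 is not prime; we check each in order.
The first 4 eligible values, up to q = 7, all satisfy the conclusion.
q = 11: 6q - 1 = 65 = 5 × 13, not prime.

q = 11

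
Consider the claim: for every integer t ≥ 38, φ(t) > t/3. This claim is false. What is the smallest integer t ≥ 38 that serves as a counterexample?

t = 42

A counterexample is any integer t ≥ 38 such that the claim fails; we check each in order.
The first 4 eligible values, up to t = 41, all satisfy the conclusion.
t = 42: φ(42) = 12 and 42/3 = 14, so φ(42) ≤ 42/3.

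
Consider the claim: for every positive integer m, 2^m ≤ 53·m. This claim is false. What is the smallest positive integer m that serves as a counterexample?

The first 8 eligible values, up to m = 8, all satisfy the conclusion.
m = 9: 2^m = 512 and 53·m = 477, so 512 > 477.
Hence m = 9 is a counterexample.

m = 9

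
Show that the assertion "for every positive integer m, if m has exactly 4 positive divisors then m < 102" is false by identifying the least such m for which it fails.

A counterexample is any positive integer m such that m has exactly 4 positive divisors but the claim fails; we check each in order.
For m = 6, 8, 10, 14, …, 93, 94, 95 the conclusion holds.
m = 106: τ(106) = 4; 106 ≥ 102.

m = 106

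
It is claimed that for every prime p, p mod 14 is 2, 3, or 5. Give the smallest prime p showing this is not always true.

p = 7

We need the least prime p for which the claim fails.
p = 2: 2 mod 14 = 2.
p = 3: 3 mod 14 = 3.
p = 5: 5 mod 14 = 5.
p = 7: 7 mod 14 = 7 — not in {2, 3, 5}.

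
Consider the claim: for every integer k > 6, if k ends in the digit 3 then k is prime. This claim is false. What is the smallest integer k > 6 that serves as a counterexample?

Check each integer k > 6 in order until k ends in the digit 3 but k is not prime.
For k = 13, 23 the conclusion holds.
k = 33: 33 ends in 3; 33 = 3 × 11, composite.
Hence k = 33 is a counterexample.

k = 33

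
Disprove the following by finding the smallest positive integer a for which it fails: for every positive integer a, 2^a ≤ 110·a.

A counterexample is any positive integer a such that 2^a > 110·a; we check each in order.
For a = 1, 2, 3, 4, 5, 6, 7, 8, 9, 10 the conclusion holds.
a = 11: 2^a = 2048 and 110·a = 1210, so 2048 > 1210.

a = 11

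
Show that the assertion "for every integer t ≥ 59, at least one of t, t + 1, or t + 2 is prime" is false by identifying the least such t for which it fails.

t = 62

Check each integer t ≥ 59 in order until t, t + 1, t + 2 are all composite.
t = 59: 59 is prime.
t = 60: 61 is prime.
t = 61: 61 is prime.
t = 62: 62 = 2 × 31; 63 = 3 × 21; 64 = 2 × 32 — all composite.
So t = 62 is the smallest counterexample.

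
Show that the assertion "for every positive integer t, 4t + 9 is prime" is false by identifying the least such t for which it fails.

We need the least positive integer t for which 4t + 9 is not prime.
t = 1: 4t + 9 = 13, prime.
t = 2: 4t + 9 = 17, prime.
t = 3: 4t + 9 = 21 = 3 × 7, composite.

t = 3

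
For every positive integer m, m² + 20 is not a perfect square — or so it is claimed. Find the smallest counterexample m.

m = 4

A counterexample is any positive integer m such that m² + 20 is a perfect square; we check each in order.
m = 1: 1² + 20 = 21, not a perfect square.
m = 2: 2² + 20 = 24, not a perfect square.
m = 3: 3² + 20 = 29, not a perfect square.
m = 4: 4² + 20 = 36 = 6², a perfect square.
Thus m = 4 disproves the claim, and no smaller m works.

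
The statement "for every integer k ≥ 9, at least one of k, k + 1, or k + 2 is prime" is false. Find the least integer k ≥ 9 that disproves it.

We need the least integer k ≥ 9 for which k, k + 1, k + 2 are all composite.
The first 5 eligible values, up to k = 13, all satisfy the conclusion.
k = 14: 14 = 2 × 7; 15 = 3 × 5; 16 = 2 × 8 — all composite.
So k = 14 is the smallest counterexample.

k = 14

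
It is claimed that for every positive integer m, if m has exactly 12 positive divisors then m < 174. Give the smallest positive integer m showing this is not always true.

We need the least positive integer m for which m has exactly 12 positive divisors but the claim fails.
The first 12 eligible values, up to m = 160, all satisfy the conclusion.
m = 198: τ(198) = 12; 198 ≥ 174.
Hence m = 198 is a counterexample.

m = 198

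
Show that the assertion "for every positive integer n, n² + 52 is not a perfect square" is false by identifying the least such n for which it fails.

We need the least positive integer n for which n² + 52 is a perfect square.
The first 11 eligible values, up to n = 11, all satisfy the conclusion.
n = 12: 12² + 52 = 196 = 14², a perfect square.
Hence n = 12 is a counterexample.

n = 12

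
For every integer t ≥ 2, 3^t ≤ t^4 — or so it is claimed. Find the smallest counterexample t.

For t = 2, 3, 4, 5, 6, 7 the conclusion holds.
t = 8: 3^t = 6561 and t^4 = 4096, so 6561 > 4096.
Hence t = 8 is a counterexample.

t = 8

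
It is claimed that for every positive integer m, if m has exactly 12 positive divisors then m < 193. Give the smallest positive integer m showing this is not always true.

Check each positive integer m in order until m has exactly 12 positive divisors but the claim fails.
For m = 60, 72, 84, 90, …, 150, 156, 160 the conclusion holds.
m = 198: τ(198) = 12; 198 ≥ 193.

m = 198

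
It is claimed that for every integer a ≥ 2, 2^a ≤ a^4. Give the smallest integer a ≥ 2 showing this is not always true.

a = 17

A counterexample is any integer a ≥ 2 such that 2^a > a^4; we check each in order.
The first 15 eligible values, up to a = 16, all satisfy the conclusion.
a = 17: 2^a = 131072 and a^4 = 83521, so 131072 > 83521.
So a = 17 is the smallest counterexample.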